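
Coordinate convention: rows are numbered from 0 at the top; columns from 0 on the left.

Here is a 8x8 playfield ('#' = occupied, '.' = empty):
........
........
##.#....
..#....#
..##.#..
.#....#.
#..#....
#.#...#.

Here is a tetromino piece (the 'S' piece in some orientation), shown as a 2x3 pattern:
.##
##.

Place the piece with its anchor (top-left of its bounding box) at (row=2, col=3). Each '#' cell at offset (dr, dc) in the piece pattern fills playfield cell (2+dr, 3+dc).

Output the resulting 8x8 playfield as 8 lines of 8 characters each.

Fill (2+0,3+1) = (2,4)
Fill (2+0,3+2) = (2,5)
Fill (2+1,3+0) = (3,3)
Fill (2+1,3+1) = (3,4)

Answer: ........
........
##.###..
..###..#
..##.#..
.#....#.
#..#....
#.#...#.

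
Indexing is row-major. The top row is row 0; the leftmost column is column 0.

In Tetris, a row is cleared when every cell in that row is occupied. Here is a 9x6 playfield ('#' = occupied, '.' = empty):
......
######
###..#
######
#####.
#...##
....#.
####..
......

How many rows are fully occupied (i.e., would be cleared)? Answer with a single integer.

Check each row:
  row 0: 6 empty cells -> not full
  row 1: 0 empty cells -> FULL (clear)
  row 2: 2 empty cells -> not full
  row 3: 0 empty cells -> FULL (clear)
  row 4: 1 empty cell -> not full
  row 5: 3 empty cells -> not full
  row 6: 5 empty cells -> not full
  row 7: 2 empty cells -> not full
  row 8: 6 empty cells -> not full
Total rows cleared: 2

Answer: 2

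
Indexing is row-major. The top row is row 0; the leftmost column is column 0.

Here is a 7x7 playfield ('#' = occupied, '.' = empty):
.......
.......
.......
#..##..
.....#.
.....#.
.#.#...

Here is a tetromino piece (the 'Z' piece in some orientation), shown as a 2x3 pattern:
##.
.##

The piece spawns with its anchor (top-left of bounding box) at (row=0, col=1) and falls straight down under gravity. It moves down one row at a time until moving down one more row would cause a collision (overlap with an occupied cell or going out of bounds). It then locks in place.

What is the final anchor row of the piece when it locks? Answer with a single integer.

Answer: 1

Derivation:
Spawn at (row=0, col=1). Try each row:
  row 0: fits
  row 1: fits
  row 2: blocked -> lock at row 1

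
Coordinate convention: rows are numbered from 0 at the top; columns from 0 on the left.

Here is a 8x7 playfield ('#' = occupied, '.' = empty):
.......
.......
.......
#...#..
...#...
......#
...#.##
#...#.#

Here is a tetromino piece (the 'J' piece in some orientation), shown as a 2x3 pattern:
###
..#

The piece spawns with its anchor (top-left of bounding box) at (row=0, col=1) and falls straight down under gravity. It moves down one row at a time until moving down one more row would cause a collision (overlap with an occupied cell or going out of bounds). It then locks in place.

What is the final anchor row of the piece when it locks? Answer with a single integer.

Spawn at (row=0, col=1). Try each row:
  row 0: fits
  row 1: fits
  row 2: fits
  row 3: blocked -> lock at row 2

Answer: 2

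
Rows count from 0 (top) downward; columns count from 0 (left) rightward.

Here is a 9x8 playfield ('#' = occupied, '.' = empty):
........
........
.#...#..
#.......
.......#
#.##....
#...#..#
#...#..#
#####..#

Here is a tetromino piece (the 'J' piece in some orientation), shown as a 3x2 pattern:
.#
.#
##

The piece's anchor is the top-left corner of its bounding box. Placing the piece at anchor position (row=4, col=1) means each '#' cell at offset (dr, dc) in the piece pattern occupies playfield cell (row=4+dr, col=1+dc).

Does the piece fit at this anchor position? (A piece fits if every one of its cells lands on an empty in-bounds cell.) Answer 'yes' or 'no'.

Check each piece cell at anchor (4, 1):
  offset (0,1) -> (4,2): empty -> OK
  offset (1,1) -> (5,2): occupied ('#') -> FAIL
  offset (2,0) -> (6,1): empty -> OK
  offset (2,1) -> (6,2): empty -> OK
All cells valid: no

Answer: no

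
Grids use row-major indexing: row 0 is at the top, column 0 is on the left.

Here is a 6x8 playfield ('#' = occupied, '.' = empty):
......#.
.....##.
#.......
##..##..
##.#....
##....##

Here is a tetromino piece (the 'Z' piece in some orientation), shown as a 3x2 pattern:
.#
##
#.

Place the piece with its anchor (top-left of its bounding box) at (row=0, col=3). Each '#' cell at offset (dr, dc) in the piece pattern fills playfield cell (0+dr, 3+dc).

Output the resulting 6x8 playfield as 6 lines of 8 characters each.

Fill (0+0,3+1) = (0,4)
Fill (0+1,3+0) = (1,3)
Fill (0+1,3+1) = (1,4)
Fill (0+2,3+0) = (2,3)

Answer: ....#.#.
...####.
#..#....
##..##..
##.#....
##....##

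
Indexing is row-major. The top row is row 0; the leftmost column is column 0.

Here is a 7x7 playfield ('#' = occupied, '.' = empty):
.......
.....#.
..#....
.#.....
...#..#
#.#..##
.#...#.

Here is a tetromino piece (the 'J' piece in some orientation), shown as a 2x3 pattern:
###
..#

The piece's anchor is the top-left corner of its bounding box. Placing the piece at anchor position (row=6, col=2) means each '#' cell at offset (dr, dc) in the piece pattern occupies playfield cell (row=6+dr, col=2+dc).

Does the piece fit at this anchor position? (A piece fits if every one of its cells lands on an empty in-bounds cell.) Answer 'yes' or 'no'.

Answer: no

Derivation:
Check each piece cell at anchor (6, 2):
  offset (0,0) -> (6,2): empty -> OK
  offset (0,1) -> (6,3): empty -> OK
  offset (0,2) -> (6,4): empty -> OK
  offset (1,2) -> (7,4): out of bounds -> FAIL
All cells valid: no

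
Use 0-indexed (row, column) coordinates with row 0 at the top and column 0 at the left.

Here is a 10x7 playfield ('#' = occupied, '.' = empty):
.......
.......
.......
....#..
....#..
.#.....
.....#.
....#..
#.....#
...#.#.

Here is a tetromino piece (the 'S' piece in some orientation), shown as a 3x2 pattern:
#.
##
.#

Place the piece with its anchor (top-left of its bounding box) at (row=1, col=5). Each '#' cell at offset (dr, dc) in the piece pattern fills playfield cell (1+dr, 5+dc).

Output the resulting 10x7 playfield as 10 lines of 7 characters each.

Answer: .......
.....#.
.....##
....#.#
....#..
.#.....
.....#.
....#..
#.....#
...#.#.

Derivation:
Fill (1+0,5+0) = (1,5)
Fill (1+1,5+0) = (2,5)
Fill (1+1,5+1) = (2,6)
Fill (1+2,5+1) = (3,6)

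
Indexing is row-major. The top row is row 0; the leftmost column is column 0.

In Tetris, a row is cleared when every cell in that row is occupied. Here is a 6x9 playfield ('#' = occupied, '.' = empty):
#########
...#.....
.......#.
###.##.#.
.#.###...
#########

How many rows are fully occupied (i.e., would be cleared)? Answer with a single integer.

Check each row:
  row 0: 0 empty cells -> FULL (clear)
  row 1: 8 empty cells -> not full
  row 2: 8 empty cells -> not full
  row 3: 3 empty cells -> not full
  row 4: 5 empty cells -> not full
  row 5: 0 empty cells -> FULL (clear)
Total rows cleared: 2

Answer: 2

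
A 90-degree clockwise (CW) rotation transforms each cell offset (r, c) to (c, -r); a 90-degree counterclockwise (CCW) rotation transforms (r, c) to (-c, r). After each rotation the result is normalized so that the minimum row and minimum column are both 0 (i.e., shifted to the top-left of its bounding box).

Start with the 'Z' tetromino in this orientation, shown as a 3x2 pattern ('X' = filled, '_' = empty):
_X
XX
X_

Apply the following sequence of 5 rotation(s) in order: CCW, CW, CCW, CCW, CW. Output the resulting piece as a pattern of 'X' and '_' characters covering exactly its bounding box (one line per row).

Start:
_X
XX
X_
After rotation 1 (CCW):
XX_
_XX
After rotation 2 (CW):
_X
XX
X_
After rotation 3 (CCW):
XX_
_XX
After rotation 4 (CCW):
_X
XX
X_
After rotation 5 (CW):
XX_
_XX

Answer: XX_
_XX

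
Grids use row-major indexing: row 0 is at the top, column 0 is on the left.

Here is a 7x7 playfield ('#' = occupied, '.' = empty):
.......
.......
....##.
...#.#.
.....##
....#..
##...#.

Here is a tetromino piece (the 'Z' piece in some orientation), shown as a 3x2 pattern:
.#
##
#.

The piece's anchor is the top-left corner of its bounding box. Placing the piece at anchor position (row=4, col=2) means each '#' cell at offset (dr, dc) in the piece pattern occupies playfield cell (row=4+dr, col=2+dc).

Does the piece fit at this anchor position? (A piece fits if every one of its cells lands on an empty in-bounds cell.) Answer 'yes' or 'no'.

Answer: yes

Derivation:
Check each piece cell at anchor (4, 2):
  offset (0,1) -> (4,3): empty -> OK
  offset (1,0) -> (5,2): empty -> OK
  offset (1,1) -> (5,3): empty -> OK
  offset (2,0) -> (6,2): empty -> OK
All cells valid: yes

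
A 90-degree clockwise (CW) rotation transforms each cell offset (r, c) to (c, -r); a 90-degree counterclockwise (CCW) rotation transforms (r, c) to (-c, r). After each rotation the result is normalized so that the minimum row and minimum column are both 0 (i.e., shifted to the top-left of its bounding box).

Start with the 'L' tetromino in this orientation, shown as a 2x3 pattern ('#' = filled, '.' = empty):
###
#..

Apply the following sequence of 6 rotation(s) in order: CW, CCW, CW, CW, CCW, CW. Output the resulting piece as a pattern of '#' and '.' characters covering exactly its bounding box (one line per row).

Start:
###
#..
After rotation 1 (CW):
##
.#
.#
After rotation 2 (CCW):
###
#..
After rotation 3 (CW):
##
.#
.#
After rotation 4 (CW):
..#
###
After rotation 5 (CCW):
##
.#
.#
After rotation 6 (CW):
..#
###

Answer: ..#
###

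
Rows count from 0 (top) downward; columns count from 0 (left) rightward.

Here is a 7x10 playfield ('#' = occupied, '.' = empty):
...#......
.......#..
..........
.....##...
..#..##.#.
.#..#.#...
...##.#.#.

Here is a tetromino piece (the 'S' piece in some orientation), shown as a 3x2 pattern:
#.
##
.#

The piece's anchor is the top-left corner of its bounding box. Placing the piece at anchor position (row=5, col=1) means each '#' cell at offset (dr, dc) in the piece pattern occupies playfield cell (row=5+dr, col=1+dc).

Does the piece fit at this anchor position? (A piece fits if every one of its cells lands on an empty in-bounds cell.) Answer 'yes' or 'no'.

Check each piece cell at anchor (5, 1):
  offset (0,0) -> (5,1): occupied ('#') -> FAIL
  offset (1,0) -> (6,1): empty -> OK
  offset (1,1) -> (6,2): empty -> OK
  offset (2,1) -> (7,2): out of bounds -> FAIL
All cells valid: no

Answer: no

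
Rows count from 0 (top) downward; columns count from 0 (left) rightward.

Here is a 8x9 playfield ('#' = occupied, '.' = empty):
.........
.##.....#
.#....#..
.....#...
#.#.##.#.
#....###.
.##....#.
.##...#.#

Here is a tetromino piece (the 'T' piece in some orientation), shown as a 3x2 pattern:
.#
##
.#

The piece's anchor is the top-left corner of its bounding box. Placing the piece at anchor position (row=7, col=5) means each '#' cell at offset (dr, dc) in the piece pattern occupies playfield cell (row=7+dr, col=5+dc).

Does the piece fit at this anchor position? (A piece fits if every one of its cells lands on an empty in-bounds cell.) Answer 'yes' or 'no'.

Check each piece cell at anchor (7, 5):
  offset (0,1) -> (7,6): occupied ('#') -> FAIL
  offset (1,0) -> (8,5): out of bounds -> FAIL
  offset (1,1) -> (8,6): out of bounds -> FAIL
  offset (2,1) -> (9,6): out of bounds -> FAIL
All cells valid: no

Answer: no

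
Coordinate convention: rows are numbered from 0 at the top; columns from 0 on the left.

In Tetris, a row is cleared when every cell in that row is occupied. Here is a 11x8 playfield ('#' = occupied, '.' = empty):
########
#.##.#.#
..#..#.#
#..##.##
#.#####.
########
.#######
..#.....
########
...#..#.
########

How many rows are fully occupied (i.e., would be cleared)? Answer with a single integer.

Answer: 4

Derivation:
Check each row:
  row 0: 0 empty cells -> FULL (clear)
  row 1: 3 empty cells -> not full
  row 2: 5 empty cells -> not full
  row 3: 3 empty cells -> not full
  row 4: 2 empty cells -> not full
  row 5: 0 empty cells -> FULL (clear)
  row 6: 1 empty cell -> not full
  row 7: 7 empty cells -> not full
  row 8: 0 empty cells -> FULL (clear)
  row 9: 6 empty cells -> not full
  row 10: 0 empty cells -> FULL (clear)
Total rows cleared: 4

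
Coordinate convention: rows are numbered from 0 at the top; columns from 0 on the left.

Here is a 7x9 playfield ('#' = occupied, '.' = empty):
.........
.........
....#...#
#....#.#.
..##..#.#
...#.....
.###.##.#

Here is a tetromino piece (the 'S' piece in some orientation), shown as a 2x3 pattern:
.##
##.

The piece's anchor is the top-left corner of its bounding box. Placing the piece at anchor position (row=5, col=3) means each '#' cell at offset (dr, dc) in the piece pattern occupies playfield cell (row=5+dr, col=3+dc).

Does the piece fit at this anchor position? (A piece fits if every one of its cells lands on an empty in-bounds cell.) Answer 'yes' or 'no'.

Answer: no

Derivation:
Check each piece cell at anchor (5, 3):
  offset (0,1) -> (5,4): empty -> OK
  offset (0,2) -> (5,5): empty -> OK
  offset (1,0) -> (6,3): occupied ('#') -> FAIL
  offset (1,1) -> (6,4): empty -> OK
All cells valid: no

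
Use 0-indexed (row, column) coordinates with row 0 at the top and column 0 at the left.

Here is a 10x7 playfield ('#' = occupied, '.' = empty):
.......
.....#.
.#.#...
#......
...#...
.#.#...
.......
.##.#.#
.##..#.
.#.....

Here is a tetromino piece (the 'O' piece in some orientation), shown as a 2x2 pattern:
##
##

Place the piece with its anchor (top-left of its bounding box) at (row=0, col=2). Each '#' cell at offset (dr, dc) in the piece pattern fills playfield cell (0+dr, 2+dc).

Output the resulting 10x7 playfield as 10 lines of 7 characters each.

Fill (0+0,2+0) = (0,2)
Fill (0+0,2+1) = (0,3)
Fill (0+1,2+0) = (1,2)
Fill (0+1,2+1) = (1,3)

Answer: ..##...
..##.#.
.#.#...
#......
...#...
.#.#...
.......
.##.#.#
.##..#.
.#.....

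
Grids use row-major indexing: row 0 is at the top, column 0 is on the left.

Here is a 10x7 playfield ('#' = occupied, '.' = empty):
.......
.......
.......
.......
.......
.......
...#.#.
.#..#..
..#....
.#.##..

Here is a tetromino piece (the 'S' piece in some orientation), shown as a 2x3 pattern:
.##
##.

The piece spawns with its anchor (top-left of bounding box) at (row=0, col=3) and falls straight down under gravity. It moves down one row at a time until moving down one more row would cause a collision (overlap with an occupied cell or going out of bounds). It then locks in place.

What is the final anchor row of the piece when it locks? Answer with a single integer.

Answer: 4

Derivation:
Spawn at (row=0, col=3). Try each row:
  row 0: fits
  row 1: fits
  row 2: fits
  row 3: fits
  row 4: fits
  row 5: blocked -> lock at row 4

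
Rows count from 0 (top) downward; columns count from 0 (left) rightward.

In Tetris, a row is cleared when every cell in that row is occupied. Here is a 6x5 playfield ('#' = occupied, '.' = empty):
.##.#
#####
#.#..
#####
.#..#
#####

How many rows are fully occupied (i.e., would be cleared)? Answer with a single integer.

Check each row:
  row 0: 2 empty cells -> not full
  row 1: 0 empty cells -> FULL (clear)
  row 2: 3 empty cells -> not full
  row 3: 0 empty cells -> FULL (clear)
  row 4: 3 empty cells -> not full
  row 5: 0 empty cells -> FULL (clear)
Total rows cleared: 3

Answer: 3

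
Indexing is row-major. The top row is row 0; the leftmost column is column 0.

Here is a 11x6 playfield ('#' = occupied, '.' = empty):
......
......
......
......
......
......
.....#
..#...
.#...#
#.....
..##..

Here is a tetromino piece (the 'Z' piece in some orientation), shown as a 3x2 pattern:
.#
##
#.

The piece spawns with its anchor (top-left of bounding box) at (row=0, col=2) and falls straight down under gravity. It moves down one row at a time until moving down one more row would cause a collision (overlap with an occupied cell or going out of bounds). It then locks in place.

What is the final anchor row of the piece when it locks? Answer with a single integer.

Answer: 4

Derivation:
Spawn at (row=0, col=2). Try each row:
  row 0: fits
  row 1: fits
  row 2: fits
  row 3: fits
  row 4: fits
  row 5: blocked -> lock at row 4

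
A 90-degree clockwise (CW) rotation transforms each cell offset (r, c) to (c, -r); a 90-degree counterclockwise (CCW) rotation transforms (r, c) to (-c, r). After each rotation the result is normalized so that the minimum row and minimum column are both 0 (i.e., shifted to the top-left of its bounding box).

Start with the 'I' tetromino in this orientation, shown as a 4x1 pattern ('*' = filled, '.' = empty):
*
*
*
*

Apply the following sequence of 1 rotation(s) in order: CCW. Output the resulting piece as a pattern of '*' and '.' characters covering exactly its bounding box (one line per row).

Start:
*
*
*
*
After rotation 1 (CCW):
****

Answer: ****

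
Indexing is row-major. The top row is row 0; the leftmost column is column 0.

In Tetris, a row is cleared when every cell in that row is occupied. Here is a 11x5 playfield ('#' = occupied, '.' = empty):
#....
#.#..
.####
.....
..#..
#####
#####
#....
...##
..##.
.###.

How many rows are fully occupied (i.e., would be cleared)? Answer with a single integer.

Check each row:
  row 0: 4 empty cells -> not full
  row 1: 3 empty cells -> not full
  row 2: 1 empty cell -> not full
  row 3: 5 empty cells -> not full
  row 4: 4 empty cells -> not full
  row 5: 0 empty cells -> FULL (clear)
  row 6: 0 empty cells -> FULL (clear)
  row 7: 4 empty cells -> not full
  row 8: 3 empty cells -> not full
  row 9: 3 empty cells -> not full
  row 10: 2 empty cells -> not full
Total rows cleared: 2

Answer: 2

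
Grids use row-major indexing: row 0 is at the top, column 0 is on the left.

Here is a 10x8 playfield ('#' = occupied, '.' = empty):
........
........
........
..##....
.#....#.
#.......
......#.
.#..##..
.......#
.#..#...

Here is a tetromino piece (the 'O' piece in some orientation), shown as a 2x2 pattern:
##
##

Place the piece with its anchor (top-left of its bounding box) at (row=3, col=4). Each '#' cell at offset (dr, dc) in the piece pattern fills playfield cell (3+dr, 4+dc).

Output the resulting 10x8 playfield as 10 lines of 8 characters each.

Fill (3+0,4+0) = (3,4)
Fill (3+0,4+1) = (3,5)
Fill (3+1,4+0) = (4,4)
Fill (3+1,4+1) = (4,5)

Answer: ........
........
........
..####..
.#..###.
#.......
......#.
.#..##..
.......#
.#..#...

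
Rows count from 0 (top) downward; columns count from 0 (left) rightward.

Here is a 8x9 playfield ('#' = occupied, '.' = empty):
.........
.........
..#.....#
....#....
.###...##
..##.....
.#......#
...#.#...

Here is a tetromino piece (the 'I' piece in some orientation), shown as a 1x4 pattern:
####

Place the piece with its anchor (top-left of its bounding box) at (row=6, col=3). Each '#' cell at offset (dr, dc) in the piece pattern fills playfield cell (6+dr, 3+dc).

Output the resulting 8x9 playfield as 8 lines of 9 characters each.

Fill (6+0,3+0) = (6,3)
Fill (6+0,3+1) = (6,4)
Fill (6+0,3+2) = (6,5)
Fill (6+0,3+3) = (6,6)

Answer: .........
.........
..#.....#
....#....
.###...##
..##.....
.#.####.#
...#.#...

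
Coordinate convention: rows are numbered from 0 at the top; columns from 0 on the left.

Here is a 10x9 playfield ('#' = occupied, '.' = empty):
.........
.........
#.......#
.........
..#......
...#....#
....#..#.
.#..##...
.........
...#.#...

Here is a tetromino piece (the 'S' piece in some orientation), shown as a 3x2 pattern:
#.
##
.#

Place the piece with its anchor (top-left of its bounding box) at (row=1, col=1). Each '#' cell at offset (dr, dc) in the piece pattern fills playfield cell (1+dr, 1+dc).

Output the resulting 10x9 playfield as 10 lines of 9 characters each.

Fill (1+0,1+0) = (1,1)
Fill (1+1,1+0) = (2,1)
Fill (1+1,1+1) = (2,2)
Fill (1+2,1+1) = (3,2)

Answer: .........
.#.......
###.....#
..#......
..#......
...#....#
....#..#.
.#..##...
.........
...#.#...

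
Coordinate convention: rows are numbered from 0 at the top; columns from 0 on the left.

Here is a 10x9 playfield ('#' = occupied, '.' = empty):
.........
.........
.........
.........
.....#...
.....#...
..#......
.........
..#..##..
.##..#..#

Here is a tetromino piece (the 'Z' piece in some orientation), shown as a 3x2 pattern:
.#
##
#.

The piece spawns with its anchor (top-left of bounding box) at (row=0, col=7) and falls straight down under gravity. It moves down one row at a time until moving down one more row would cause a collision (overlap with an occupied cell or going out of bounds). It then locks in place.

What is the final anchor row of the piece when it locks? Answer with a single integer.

Spawn at (row=0, col=7). Try each row:
  row 0: fits
  row 1: fits
  row 2: fits
  row 3: fits
  row 4: fits
  row 5: fits
  row 6: fits
  row 7: fits
  row 8: blocked -> lock at row 7

Answer: 7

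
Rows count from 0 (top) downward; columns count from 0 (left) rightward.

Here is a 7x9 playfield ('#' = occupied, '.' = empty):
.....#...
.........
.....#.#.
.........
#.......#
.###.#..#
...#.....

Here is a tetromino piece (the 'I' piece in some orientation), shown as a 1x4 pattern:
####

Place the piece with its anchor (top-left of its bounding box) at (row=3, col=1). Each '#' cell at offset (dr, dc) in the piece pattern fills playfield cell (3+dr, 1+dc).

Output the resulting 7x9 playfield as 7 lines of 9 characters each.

Fill (3+0,1+0) = (3,1)
Fill (3+0,1+1) = (3,2)
Fill (3+0,1+2) = (3,3)
Fill (3+0,1+3) = (3,4)

Answer: .....#...
.........
.....#.#.
.####....
#.......#
.###.#..#
...#.....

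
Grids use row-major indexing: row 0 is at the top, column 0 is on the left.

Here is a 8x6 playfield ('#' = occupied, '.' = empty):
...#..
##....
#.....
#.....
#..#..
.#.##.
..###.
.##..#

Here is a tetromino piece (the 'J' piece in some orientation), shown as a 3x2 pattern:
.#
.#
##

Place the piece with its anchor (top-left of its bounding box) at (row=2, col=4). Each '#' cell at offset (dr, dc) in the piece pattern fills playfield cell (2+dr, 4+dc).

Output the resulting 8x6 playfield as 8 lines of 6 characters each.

Answer: ...#..
##....
#....#
#....#
#..###
.#.##.
..###.
.##..#

Derivation:
Fill (2+0,4+1) = (2,5)
Fill (2+1,4+1) = (3,5)
Fill (2+2,4+0) = (4,4)
Fill (2+2,4+1) = (4,5)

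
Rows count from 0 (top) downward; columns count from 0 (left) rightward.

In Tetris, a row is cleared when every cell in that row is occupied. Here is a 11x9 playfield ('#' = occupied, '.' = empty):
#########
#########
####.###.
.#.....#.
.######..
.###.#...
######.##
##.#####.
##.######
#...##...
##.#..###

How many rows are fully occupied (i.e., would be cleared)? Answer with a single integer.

Check each row:
  row 0: 0 empty cells -> FULL (clear)
  row 1: 0 empty cells -> FULL (clear)
  row 2: 2 empty cells -> not full
  row 3: 7 empty cells -> not full
  row 4: 3 empty cells -> not full
  row 5: 5 empty cells -> not full
  row 6: 1 empty cell -> not full
  row 7: 2 empty cells -> not full
  row 8: 1 empty cell -> not full
  row 9: 6 empty cells -> not full
  row 10: 3 empty cells -> not full
Total rows cleared: 2

Answer: 2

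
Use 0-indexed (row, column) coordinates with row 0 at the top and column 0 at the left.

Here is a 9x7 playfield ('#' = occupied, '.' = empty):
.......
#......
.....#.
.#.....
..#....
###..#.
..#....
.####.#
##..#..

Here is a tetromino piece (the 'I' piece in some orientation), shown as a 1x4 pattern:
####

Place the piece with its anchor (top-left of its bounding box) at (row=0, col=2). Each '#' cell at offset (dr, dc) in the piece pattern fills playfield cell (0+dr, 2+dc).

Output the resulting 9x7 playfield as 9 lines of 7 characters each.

Answer: ..####.
#......
.....#.
.#.....
..#....
###..#.
..#....
.####.#
##..#..

Derivation:
Fill (0+0,2+0) = (0,2)
Fill (0+0,2+1) = (0,3)
Fill (0+0,2+2) = (0,4)
Fill (0+0,2+3) = (0,5)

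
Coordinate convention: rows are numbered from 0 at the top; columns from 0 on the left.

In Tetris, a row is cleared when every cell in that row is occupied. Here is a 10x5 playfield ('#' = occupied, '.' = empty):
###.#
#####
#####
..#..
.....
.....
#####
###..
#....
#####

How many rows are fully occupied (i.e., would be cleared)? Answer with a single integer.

Check each row:
  row 0: 1 empty cell -> not full
  row 1: 0 empty cells -> FULL (clear)
  row 2: 0 empty cells -> FULL (clear)
  row 3: 4 empty cells -> not full
  row 4: 5 empty cells -> not full
  row 5: 5 empty cells -> not full
  row 6: 0 empty cells -> FULL (clear)
  row 7: 2 empty cells -> not full
  row 8: 4 empty cells -> not full
  row 9: 0 empty cells -> FULL (clear)
Total rows cleared: 4

Answer: 4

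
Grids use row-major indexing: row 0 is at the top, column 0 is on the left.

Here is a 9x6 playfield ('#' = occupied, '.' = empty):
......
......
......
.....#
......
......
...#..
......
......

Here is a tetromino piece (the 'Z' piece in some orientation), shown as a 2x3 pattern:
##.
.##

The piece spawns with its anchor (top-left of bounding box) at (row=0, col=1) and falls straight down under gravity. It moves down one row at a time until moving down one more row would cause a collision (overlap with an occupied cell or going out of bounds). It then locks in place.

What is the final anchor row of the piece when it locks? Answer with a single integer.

Spawn at (row=0, col=1). Try each row:
  row 0: fits
  row 1: fits
  row 2: fits
  row 3: fits
  row 4: fits
  row 5: blocked -> lock at row 4

Answer: 4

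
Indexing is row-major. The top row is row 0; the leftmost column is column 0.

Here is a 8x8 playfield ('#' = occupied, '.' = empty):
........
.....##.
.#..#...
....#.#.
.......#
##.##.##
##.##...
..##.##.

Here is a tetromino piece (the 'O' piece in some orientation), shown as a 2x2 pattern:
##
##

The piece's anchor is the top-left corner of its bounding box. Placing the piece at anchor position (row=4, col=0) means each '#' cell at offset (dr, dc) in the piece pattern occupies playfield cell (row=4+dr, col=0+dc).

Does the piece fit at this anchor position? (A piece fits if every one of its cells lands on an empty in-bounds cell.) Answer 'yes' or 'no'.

Check each piece cell at anchor (4, 0):
  offset (0,0) -> (4,0): empty -> OK
  offset (0,1) -> (4,1): empty -> OK
  offset (1,0) -> (5,0): occupied ('#') -> FAIL
  offset (1,1) -> (5,1): occupied ('#') -> FAIL
All cells valid: no

Answer: no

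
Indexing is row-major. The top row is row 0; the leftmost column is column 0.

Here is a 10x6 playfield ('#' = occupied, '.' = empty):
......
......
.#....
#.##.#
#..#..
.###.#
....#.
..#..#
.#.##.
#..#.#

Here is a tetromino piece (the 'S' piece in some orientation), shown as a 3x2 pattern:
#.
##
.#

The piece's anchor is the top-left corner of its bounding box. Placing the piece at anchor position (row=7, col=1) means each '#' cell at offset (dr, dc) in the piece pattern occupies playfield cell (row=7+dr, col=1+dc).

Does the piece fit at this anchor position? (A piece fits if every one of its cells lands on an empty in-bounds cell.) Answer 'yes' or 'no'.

Answer: no

Derivation:
Check each piece cell at anchor (7, 1):
  offset (0,0) -> (7,1): empty -> OK
  offset (1,0) -> (8,1): occupied ('#') -> FAIL
  offset (1,1) -> (8,2): empty -> OK
  offset (2,1) -> (9,2): empty -> OK
All cells valid: no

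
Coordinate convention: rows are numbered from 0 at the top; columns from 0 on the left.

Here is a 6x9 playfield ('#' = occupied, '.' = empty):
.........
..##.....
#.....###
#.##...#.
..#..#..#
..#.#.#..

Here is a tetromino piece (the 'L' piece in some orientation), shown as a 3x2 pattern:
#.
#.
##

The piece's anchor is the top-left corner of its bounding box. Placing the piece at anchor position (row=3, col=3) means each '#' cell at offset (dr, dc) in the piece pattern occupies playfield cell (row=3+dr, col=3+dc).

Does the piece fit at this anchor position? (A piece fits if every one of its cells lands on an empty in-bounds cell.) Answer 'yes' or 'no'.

Answer: no

Derivation:
Check each piece cell at anchor (3, 3):
  offset (0,0) -> (3,3): occupied ('#') -> FAIL
  offset (1,0) -> (4,3): empty -> OK
  offset (2,0) -> (5,3): empty -> OK
  offset (2,1) -> (5,4): occupied ('#') -> FAIL
All cells valid: no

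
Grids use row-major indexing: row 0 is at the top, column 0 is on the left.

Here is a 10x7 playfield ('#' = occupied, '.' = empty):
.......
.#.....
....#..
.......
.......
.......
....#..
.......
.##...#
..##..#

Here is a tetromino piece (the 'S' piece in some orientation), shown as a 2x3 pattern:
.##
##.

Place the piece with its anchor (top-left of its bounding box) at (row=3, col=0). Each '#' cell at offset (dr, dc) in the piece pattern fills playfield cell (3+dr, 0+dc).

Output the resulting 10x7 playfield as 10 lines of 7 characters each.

Fill (3+0,0+1) = (3,1)
Fill (3+0,0+2) = (3,2)
Fill (3+1,0+0) = (4,0)
Fill (3+1,0+1) = (4,1)

Answer: .......
.#.....
....#..
.##....
##.....
.......
....#..
.......
.##...#
..##..#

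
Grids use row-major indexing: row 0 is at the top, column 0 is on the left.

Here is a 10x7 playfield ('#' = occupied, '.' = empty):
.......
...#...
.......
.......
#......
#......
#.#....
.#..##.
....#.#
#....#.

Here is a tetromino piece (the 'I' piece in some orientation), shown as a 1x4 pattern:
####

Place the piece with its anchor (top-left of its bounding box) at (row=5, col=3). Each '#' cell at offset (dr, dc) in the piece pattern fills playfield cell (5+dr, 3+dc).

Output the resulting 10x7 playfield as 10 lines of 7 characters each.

Fill (5+0,3+0) = (5,3)
Fill (5+0,3+1) = (5,4)
Fill (5+0,3+2) = (5,5)
Fill (5+0,3+3) = (5,6)

Answer: .......
...#...
.......
.......
#......
#..####
#.#....
.#..##.
....#.#
#....#.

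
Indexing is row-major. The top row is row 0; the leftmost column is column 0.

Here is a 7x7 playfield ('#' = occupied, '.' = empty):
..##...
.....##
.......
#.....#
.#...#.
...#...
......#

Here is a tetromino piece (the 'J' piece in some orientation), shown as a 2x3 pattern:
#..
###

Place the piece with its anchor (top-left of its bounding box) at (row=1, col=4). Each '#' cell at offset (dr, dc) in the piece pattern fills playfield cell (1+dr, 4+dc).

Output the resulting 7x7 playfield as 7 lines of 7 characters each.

Fill (1+0,4+0) = (1,4)
Fill (1+1,4+0) = (2,4)
Fill (1+1,4+1) = (2,5)
Fill (1+1,4+2) = (2,6)

Answer: ..##...
....###
....###
#.....#
.#...#.
...#...
......#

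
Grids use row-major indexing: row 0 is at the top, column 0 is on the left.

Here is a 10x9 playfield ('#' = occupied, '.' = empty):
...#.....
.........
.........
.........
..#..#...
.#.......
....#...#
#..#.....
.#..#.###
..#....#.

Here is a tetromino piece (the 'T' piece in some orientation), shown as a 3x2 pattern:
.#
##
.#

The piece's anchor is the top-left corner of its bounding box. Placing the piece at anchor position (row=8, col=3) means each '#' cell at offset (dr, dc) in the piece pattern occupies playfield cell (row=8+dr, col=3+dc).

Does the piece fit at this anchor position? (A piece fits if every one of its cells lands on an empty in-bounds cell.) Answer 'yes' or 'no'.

Answer: no

Derivation:
Check each piece cell at anchor (8, 3):
  offset (0,1) -> (8,4): occupied ('#') -> FAIL
  offset (1,0) -> (9,3): empty -> OK
  offset (1,1) -> (9,4): empty -> OK
  offset (2,1) -> (10,4): out of bounds -> FAIL
All cells valid: no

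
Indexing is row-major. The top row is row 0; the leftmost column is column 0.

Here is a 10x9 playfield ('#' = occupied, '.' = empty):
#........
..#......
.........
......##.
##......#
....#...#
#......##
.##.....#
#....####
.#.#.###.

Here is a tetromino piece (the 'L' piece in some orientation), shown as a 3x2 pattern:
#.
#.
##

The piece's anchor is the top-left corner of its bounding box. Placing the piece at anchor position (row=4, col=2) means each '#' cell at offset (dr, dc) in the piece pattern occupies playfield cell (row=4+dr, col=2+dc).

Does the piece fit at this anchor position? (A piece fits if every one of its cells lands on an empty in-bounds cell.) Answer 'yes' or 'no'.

Check each piece cell at anchor (4, 2):
  offset (0,0) -> (4,2): empty -> OK
  offset (1,0) -> (5,2): empty -> OK
  offset (2,0) -> (6,2): empty -> OK
  offset (2,1) -> (6,3): empty -> OK
All cells valid: yes

Answer: yes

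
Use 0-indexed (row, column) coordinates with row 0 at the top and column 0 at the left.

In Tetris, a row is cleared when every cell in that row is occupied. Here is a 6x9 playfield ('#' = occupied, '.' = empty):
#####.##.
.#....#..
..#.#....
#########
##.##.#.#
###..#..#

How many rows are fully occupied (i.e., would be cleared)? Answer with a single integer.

Answer: 1

Derivation:
Check each row:
  row 0: 2 empty cells -> not full
  row 1: 7 empty cells -> not full
  row 2: 7 empty cells -> not full
  row 3: 0 empty cells -> FULL (clear)
  row 4: 3 empty cells -> not full
  row 5: 4 empty cells -> not full
Total rows cleared: 1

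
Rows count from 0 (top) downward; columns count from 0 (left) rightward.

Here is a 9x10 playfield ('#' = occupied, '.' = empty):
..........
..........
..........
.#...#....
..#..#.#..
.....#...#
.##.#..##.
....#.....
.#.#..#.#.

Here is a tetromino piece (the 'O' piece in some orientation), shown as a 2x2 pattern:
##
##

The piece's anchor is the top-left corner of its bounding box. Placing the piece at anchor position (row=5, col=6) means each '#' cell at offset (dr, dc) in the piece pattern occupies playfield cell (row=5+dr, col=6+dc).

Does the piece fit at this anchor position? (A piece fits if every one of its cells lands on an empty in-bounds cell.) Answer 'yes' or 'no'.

Answer: no

Derivation:
Check each piece cell at anchor (5, 6):
  offset (0,0) -> (5,6): empty -> OK
  offset (0,1) -> (5,7): empty -> OK
  offset (1,0) -> (6,6): empty -> OK
  offset (1,1) -> (6,7): occupied ('#') -> FAIL
All cells valid: no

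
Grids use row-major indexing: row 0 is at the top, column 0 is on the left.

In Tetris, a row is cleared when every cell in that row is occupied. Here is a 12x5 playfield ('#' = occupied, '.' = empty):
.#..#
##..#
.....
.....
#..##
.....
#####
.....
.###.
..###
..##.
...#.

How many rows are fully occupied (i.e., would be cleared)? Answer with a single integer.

Answer: 1

Derivation:
Check each row:
  row 0: 3 empty cells -> not full
  row 1: 2 empty cells -> not full
  row 2: 5 empty cells -> not full
  row 3: 5 empty cells -> not full
  row 4: 2 empty cells -> not full
  row 5: 5 empty cells -> not full
  row 6: 0 empty cells -> FULL (clear)
  row 7: 5 empty cells -> not full
  row 8: 2 empty cells -> not full
  row 9: 2 empty cells -> not full
  row 10: 3 empty cells -> not full
  row 11: 4 empty cells -> not full
Total rows cleared: 1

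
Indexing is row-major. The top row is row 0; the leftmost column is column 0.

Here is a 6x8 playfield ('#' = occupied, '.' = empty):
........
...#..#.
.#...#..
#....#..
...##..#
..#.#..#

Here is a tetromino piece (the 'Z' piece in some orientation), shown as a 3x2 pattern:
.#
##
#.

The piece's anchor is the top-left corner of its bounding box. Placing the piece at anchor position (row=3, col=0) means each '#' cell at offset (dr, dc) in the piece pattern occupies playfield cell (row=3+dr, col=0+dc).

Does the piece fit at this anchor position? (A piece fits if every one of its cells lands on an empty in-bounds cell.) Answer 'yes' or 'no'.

Answer: yes

Derivation:
Check each piece cell at anchor (3, 0):
  offset (0,1) -> (3,1): empty -> OK
  offset (1,0) -> (4,0): empty -> OK
  offset (1,1) -> (4,1): empty -> OK
  offset (2,0) -> (5,0): empty -> OK
All cells valid: yes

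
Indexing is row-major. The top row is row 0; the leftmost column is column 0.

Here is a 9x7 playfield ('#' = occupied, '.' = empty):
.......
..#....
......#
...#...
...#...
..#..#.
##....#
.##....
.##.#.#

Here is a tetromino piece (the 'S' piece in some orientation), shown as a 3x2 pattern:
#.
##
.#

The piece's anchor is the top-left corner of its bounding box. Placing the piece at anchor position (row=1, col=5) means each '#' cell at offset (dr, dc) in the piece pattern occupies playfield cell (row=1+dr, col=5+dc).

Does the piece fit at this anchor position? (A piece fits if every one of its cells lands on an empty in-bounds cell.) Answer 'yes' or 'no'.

Answer: no

Derivation:
Check each piece cell at anchor (1, 5):
  offset (0,0) -> (1,5): empty -> OK
  offset (1,0) -> (2,5): empty -> OK
  offset (1,1) -> (2,6): occupied ('#') -> FAIL
  offset (2,1) -> (3,6): empty -> OK
All cells valid: no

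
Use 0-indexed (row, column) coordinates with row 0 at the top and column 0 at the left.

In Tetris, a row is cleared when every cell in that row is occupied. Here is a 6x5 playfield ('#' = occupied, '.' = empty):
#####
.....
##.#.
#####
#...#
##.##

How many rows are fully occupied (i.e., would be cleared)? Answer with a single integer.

Check each row:
  row 0: 0 empty cells -> FULL (clear)
  row 1: 5 empty cells -> not full
  row 2: 2 empty cells -> not full
  row 3: 0 empty cells -> FULL (clear)
  row 4: 3 empty cells -> not full
  row 5: 1 empty cell -> not full
Total rows cleared: 2

Answer: 2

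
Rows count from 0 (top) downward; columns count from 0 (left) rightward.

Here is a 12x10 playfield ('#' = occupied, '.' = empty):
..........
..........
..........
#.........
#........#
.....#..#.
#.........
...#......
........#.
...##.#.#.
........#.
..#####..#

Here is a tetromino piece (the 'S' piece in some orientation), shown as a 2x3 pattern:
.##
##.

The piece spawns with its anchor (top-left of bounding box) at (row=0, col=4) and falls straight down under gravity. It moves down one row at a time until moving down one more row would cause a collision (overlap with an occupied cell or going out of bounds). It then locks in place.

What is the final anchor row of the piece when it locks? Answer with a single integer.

Answer: 3

Derivation:
Spawn at (row=0, col=4). Try each row:
  row 0: fits
  row 1: fits
  row 2: fits
  row 3: fits
  row 4: blocked -> lock at row 3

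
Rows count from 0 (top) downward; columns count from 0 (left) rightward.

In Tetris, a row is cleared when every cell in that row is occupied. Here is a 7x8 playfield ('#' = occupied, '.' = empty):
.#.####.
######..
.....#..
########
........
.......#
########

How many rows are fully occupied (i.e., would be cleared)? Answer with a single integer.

Answer: 2

Derivation:
Check each row:
  row 0: 3 empty cells -> not full
  row 1: 2 empty cells -> not full
  row 2: 7 empty cells -> not full
  row 3: 0 empty cells -> FULL (clear)
  row 4: 8 empty cells -> not full
  row 5: 7 empty cells -> not full
  row 6: 0 empty cells -> FULL (clear)
Total rows cleared: 2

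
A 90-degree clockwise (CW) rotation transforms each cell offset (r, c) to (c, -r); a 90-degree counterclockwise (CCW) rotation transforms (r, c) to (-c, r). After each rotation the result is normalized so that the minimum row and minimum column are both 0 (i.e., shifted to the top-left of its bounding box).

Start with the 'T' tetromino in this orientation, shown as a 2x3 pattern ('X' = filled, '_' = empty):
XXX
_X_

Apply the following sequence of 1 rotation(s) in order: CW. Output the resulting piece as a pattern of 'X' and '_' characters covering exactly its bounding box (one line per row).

Start:
XXX
_X_
After rotation 1 (CW):
_X
XX
_X

Answer: _X
XX
_X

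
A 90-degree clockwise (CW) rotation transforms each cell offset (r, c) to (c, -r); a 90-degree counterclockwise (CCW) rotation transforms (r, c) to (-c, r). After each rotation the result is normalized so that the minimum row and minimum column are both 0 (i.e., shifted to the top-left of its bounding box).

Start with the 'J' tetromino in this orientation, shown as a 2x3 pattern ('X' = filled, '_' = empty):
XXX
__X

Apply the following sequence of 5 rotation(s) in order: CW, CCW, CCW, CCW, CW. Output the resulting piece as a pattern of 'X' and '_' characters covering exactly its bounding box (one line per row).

Start:
XXX
__X
After rotation 1 (CW):
_X
_X
XX
After rotation 2 (CCW):
XXX
__X
After rotation 3 (CCW):
XX
X_
X_
After rotation 4 (CCW):
X__
XXX
After rotation 5 (CW):
XX
X_
X_

Answer: XX
X_
X_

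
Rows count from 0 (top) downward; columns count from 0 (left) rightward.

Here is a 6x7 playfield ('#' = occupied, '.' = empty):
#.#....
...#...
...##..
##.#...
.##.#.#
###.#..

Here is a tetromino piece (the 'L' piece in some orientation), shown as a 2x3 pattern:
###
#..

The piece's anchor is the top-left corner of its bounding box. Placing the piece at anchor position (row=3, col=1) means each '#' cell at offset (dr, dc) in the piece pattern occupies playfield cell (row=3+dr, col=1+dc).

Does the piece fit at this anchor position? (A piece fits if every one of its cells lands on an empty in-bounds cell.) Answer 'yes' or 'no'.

Check each piece cell at anchor (3, 1):
  offset (0,0) -> (3,1): occupied ('#') -> FAIL
  offset (0,1) -> (3,2): empty -> OK
  offset (0,2) -> (3,3): occupied ('#') -> FAIL
  offset (1,0) -> (4,1): occupied ('#') -> FAIL
All cells valid: no

Answer: no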